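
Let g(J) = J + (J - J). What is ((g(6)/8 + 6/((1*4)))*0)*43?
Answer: 0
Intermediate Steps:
g(J) = J (g(J) = J + 0 = J)
((g(6)/8 + 6/((1*4)))*0)*43 = ((6/8 + 6/((1*4)))*0)*43 = ((6*(⅛) + 6/4)*0)*43 = ((¾ + 6*(¼))*0)*43 = ((¾ + 3/2)*0)*43 = ((9/4)*0)*43 = 0*43 = 0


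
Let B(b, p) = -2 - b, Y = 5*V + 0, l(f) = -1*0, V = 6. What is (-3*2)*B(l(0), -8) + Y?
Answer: 42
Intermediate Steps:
l(f) = 0
Y = 30 (Y = 5*6 + 0 = 30 + 0 = 30)
(-3*2)*B(l(0), -8) + Y = (-3*2)*(-2 - 1*0) + 30 = -6*(-2 + 0) + 30 = -6*(-2) + 30 = 12 + 30 = 42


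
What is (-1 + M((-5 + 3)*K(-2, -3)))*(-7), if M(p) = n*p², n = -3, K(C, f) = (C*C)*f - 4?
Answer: 21511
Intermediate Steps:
K(C, f) = -4 + f*C² (K(C, f) = C²*f - 4 = f*C² - 4 = -4 + f*C²)
M(p) = -3*p²
(-1 + M((-5 + 3)*K(-2, -3)))*(-7) = (-1 - 3*(-5 + 3)²*(-4 - 3*(-2)²)²)*(-7) = (-1 - 3*4*(-4 - 3*4)²)*(-7) = (-1 - 3*4*(-4 - 12)²)*(-7) = (-1 - 3*(-2*(-16))²)*(-7) = (-1 - 3*32²)*(-7) = (-1 - 3*1024)*(-7) = (-1 - 3072)*(-7) = -3073*(-7) = 21511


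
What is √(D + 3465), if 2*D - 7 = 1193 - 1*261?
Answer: √15738/2 ≈ 62.726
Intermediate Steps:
D = 939/2 (D = 7/2 + (1193 - 1*261)/2 = 7/2 + (1193 - 261)/2 = 7/2 + (½)*932 = 7/2 + 466 = 939/2 ≈ 469.50)
√(D + 3465) = √(939/2 + 3465) = √(7869/2) = √15738/2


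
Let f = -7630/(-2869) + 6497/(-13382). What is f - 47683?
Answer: -1830607951547/38392958 ≈ -47681.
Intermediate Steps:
f = 83464767/38392958 (f = -7630*(-1/2869) + 6497*(-1/13382) = 7630/2869 - 6497/13382 = 83464767/38392958 ≈ 2.1740)
f - 47683 = 83464767/38392958 - 47683 = -1830607951547/38392958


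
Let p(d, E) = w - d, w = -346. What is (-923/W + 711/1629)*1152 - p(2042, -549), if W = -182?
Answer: 11064828/1267 ≈ 8733.1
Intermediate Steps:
p(d, E) = -346 - d
(-923/W + 711/1629)*1152 - p(2042, -549) = (-923/(-182) + 711/1629)*1152 - (-346 - 1*2042) = (-923*(-1/182) + 711*(1/1629))*1152 - (-346 - 2042) = (71/14 + 79/181)*1152 - 1*(-2388) = (13957/2534)*1152 + 2388 = 8039232/1267 + 2388 = 11064828/1267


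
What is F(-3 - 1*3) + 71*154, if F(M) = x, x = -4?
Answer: 10930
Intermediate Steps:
F(M) = -4
F(-3 - 1*3) + 71*154 = -4 + 71*154 = -4 + 10934 = 10930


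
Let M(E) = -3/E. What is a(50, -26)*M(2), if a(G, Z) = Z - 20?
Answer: 69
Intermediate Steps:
a(G, Z) = -20 + Z
a(50, -26)*M(2) = (-20 - 26)*(-3/2) = -(-138)/2 = -46*(-3/2) = 69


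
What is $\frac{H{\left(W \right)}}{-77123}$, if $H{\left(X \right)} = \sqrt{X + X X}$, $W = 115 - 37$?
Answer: $- \frac{\sqrt{6162}}{77123} \approx -0.0010178$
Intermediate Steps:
$W = 78$ ($W = 115 - 37 = 78$)
$H{\left(X \right)} = \sqrt{X + X^{2}}$
$\frac{H{\left(W \right)}}{-77123} = \frac{\sqrt{78 \left(1 + 78\right)}}{-77123} = \sqrt{78 \cdot 79} \left(- \frac{1}{77123}\right) = \sqrt{6162} \left(- \frac{1}{77123}\right) = - \frac{\sqrt{6162}}{77123}$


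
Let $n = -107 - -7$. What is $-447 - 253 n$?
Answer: $24853$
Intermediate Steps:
$n = -100$ ($n = -107 + 7 = -100$)
$-447 - 253 n = -447 - -25300 = -447 + 25300 = 24853$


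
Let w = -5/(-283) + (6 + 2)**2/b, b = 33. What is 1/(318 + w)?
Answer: 9339/2988079 ≈ 0.0031254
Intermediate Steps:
w = 18277/9339 (w = -5/(-283) + (6 + 2)**2/33 = -5*(-1/283) + 8**2*(1/33) = 5/283 + 64*(1/33) = 5/283 + 64/33 = 18277/9339 ≈ 1.9571)
1/(318 + w) = 1/(318 + 18277/9339) = 1/(2988079/9339) = 9339/2988079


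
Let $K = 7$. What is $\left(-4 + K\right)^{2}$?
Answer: $9$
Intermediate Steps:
$\left(-4 + K\right)^{2} = \left(-4 + 7\right)^{2} = 3^{2} = 9$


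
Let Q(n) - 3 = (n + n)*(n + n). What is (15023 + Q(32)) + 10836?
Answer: 29958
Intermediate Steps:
Q(n) = 3 + 4*n² (Q(n) = 3 + (n + n)*(n + n) = 3 + (2*n)*(2*n) = 3 + 4*n²)
(15023 + Q(32)) + 10836 = (15023 + (3 + 4*32²)) + 10836 = (15023 + (3 + 4*1024)) + 10836 = (15023 + (3 + 4096)) + 10836 = (15023 + 4099) + 10836 = 19122 + 10836 = 29958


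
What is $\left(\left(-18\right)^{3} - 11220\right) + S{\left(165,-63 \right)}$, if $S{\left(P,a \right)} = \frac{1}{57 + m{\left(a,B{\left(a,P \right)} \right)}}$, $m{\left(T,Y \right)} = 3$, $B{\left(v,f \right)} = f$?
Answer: $- \frac{1023119}{60} \approx -17052.0$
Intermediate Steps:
$S{\left(P,a \right)} = \frac{1}{60}$ ($S{\left(P,a \right)} = \frac{1}{57 + 3} = \frac{1}{60}$)
$\left(\left(-18\right)^{3} - 11220\right) + S{\left(165,-63 \right)} = \left(\left(-18\right)^{3} - 11220\right) + \frac{1}{60} = \left(-5832 - 11220\right) + \frac{1}{60} = -17052 + \frac{1}{60} = - \frac{1023119}{60}$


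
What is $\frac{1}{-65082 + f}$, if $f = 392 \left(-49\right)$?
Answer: $- \frac{1}{84290} \approx -1.1864 \cdot 10^{-5}$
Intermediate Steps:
$f = -19208$
$\frac{1}{-65082 + f} = \frac{1}{-65082 - 19208} = \frac{1}{-84290} = - \frac{1}{84290}$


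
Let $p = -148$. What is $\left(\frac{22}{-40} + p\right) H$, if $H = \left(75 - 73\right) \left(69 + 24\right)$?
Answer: $- \frac{276303}{10} \approx -27630.0$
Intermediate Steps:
$H = 186$ ($H = 2 \cdot 93 = 186$)
$\left(\frac{22}{-40} + p\right) H = \left(\frac{22}{-40} - 148\right) 186 = \left(22 \left(- \frac{1}{40}\right) - 148\right) 186 = \left(- \frac{11}{20} - 148\right) 186 = \left(- \frac{2971}{20}\right) 186 = - \frac{276303}{10}$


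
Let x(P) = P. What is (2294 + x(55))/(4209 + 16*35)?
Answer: 2349/4769 ≈ 0.49256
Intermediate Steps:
(2294 + x(55))/(4209 + 16*35) = (2294 + 55)/(4209 + 16*35) = 2349/(4209 + 560) = 2349/4769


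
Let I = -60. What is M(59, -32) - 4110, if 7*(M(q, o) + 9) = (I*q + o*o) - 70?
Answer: -31419/7 ≈ -4488.4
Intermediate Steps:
M(q, o) = -19 - 60*q/7 + o**2/7 (M(q, o) = -9 + ((-60*q + o*o) - 70)/7 = -9 + ((-60*q + o**2) - 70)/7 = -9 + ((o**2 - 60*q) - 70)/7 = -9 + (-70 + o**2 - 60*q)/7 = -9 + (-10 - 60*q/7 + o**2/7) = -19 - 60*q/7 + o**2/7)
M(59, -32) - 4110 = (-19 - 60/7*59 + (1/7)*(-32)**2) - 4110 = (-19 - 3540/7 + (1/7)*1024) - 4110 = (-19 - 3540/7 + 1024/7) - 4110 = -2649/7 - 4110 = -31419/7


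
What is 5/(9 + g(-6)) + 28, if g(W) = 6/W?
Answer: 229/8 ≈ 28.625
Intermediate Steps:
5/(9 + g(-6)) + 28 = 5/(9 + 6/(-6)) + 28 = 5/(9 + 6*(-1/6)) + 28 = 5/(9 - 1) + 28 = 5/8 + 28 = 229/8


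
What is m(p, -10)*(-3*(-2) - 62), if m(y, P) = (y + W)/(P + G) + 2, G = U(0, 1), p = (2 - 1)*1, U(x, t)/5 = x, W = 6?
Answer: -364/5 ≈ -72.800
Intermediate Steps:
U(x, t) = 5*x
p = 1 (p = 1*1 = 1)
G = 0 (G = 5*0 = 0)
m(y, P) = 2 + (6 + y)/P (m(y, P) = (y + 6)/(P + 0) + 2 = (6 + y)/P + 2 = 2 + (6 + y)/P)
m(p, -10)*(-3*(-2) - 62) = ((6 + 1 + 2*(-10))/(-10))*(-3*(-2) - 62) = (-(6 + 1 - 20)/10)*(6 - 62) = -⅒*(-13)*(-56) = (13/10)*(-56) = -364/5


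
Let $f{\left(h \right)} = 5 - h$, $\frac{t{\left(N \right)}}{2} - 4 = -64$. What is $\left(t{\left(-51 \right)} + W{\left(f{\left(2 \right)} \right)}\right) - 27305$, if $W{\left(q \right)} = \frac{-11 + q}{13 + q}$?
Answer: $- \frac{54851}{2} \approx -27426.0$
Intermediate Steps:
$t{\left(N \right)} = -120$ ($t{\left(N \right)} = 8 + 2 \left(-64\right) = 8 - 128 = -120$)
$W{\left(q \right)} = \frac{-11 + q}{13 + q}$
$\left(t{\left(-51 \right)} + W{\left(f{\left(2 \right)} \right)}\right) - 27305 = \left(-120 + \frac{-11 + \left(5 - 2\right)}{13 + \left(5 - 2\right)}\right) - 27305 = \left(-120 + \frac{-11 + 3}{13 + 3}\right) - 27305 = \left(-120 + \frac{1}{16} \left(-8\right)\right) - 27305 = \left(-120 - \frac{1}{2}\right) - 27305 = - \frac{241}{2} - 27305 = - \frac{54851}{2}$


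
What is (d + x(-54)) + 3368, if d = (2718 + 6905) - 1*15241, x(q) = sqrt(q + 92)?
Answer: -2250 + sqrt(38) ≈ -2243.8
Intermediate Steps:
x(q) = sqrt(92 + q)
d = -5618 (d = 9623 - 15241 = -5618)
(d + x(-54)) + 3368 = (-5618 + sqrt(92 - 54)) + 3368 = (-5618 + sqrt(38)) + 3368 = -2250 + sqrt(38)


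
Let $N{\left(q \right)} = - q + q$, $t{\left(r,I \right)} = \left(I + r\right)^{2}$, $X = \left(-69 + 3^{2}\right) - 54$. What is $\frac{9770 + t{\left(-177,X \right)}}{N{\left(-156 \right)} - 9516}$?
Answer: $- \frac{94451}{9516} \approx -9.9255$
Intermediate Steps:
$X = -114$ ($X = \left(-69 + 9\right) - 54 = -60 - 54 = -114$)
$N{\left(q \right)} = 0$
$\frac{9770 + t{\left(-177,X \right)}}{N{\left(-156 \right)} - 9516} = \frac{9770 + \left(-114 - 177\right)^{2}}{0 - 9516} = \frac{9770 + \left(-291\right)^{2}}{-9516} = \left(9770 + 84681\right) \left(- \frac{1}{9516}\right) = 94451 \left(- \frac{1}{9516}\right) = - \frac{94451}{9516}$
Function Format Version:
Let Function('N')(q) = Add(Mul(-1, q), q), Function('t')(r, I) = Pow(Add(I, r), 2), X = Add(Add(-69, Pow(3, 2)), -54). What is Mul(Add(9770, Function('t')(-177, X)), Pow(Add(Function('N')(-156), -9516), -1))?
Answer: Rational(-94451, 9516) ≈ -9.9255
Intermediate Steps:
X = -114 (X = Add(Add(-69, 9), -54) = Add(-60, -54) = -114)
Function('N')(q) = 0
Mul(Add(9770, Function('t')(-177, X)), Pow(Add(Function('N')(-156), -9516), -1)) = Mul(Add(9770, Pow(Add(-114, -177), 2)), Pow(Add(0, -9516), -1)) = Mul(Add(9770, Pow(-291, 2)), Pow(-9516, -1)) = Mul(Add(9770, 84681), Rational(-1, 9516)) = Mul(94451, Rational(-1, 9516)) = Rational(-94451, 9516)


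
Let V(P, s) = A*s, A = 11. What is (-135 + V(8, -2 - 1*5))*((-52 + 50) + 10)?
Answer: -1696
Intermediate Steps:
V(P, s) = 11*s
(-135 + V(8, -2 - 1*5))*((-52 + 50) + 10) = (-135 + 11*(-2 - 1*5))*((-52 + 50) + 10) = (-135 + 11*(-2 - 5))*(-2 + 10) = (-135 + 11*(-7))*8 = (-135 - 77)*8 = -212*8 = -1696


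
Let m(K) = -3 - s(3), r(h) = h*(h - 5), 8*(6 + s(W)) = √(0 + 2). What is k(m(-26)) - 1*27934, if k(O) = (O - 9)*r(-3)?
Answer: -28078 - 3*√2 ≈ -28082.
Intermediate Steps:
s(W) = -6 + √2/8 (s(W) = -6 + √(0 + 2)/8 = -6 + √2/8)
r(h) = h*(-5 + h)
m(K) = 3 - √2/8 (m(K) = -3 - (-6 + √2/8) = -3 + (6 - √2/8) = 3 - √2/8)
k(O) = -216 + 24*O (k(O) = (O - 9)*(-3*(-5 - 3)) = (-9 + O)*(-3*(-8)) = (-9 + O)*24 = -216 + 24*O)
k(m(-26)) - 1*27934 = (-216 + 24*(3 - √2/8)) - 1*27934 = (-216 + (72 - 3*√2)) - 27934 = (-144 - 3*√2) - 27934 = -28078 - 3*√2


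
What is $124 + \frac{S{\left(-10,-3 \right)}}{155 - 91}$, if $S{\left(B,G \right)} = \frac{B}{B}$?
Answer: $\frac{7937}{64} \approx 124.02$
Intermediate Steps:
$S{\left(B,G \right)} = 1$
$124 + \frac{S{\left(-10,-3 \right)}}{155 - 91} = 124 + 1 \frac{1}{155 - 91} = 124 + 1 \cdot \frac{1}{64} = 124 + \frac{1}{64} = \frac{7937}{64}$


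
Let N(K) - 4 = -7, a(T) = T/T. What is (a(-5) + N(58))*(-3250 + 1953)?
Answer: 2594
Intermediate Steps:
a(T) = 1
N(K) = -3 (N(K) = 4 - 7 = -3)
(a(-5) + N(58))*(-3250 + 1953) = (1 - 3)*(-3250 + 1953) = -2*(-1297) = 2594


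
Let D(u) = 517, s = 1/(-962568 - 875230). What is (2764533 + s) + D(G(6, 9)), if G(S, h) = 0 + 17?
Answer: 5081603359899/1837798 ≈ 2.7650e+6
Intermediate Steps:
s = -1/1837798 (s = 1/(-1837798) = -1/1837798 ≈ -5.4413e-7)
G(S, h) = 17
(2764533 + s) + D(G(6, 9)) = (2764533 - 1/1837798) + 517 = 5080653218333/1837798 + 517 = 5081603359899/1837798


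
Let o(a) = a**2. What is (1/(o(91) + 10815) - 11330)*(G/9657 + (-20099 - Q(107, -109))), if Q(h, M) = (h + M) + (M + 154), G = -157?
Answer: 42084046077282229/184410072 ≈ 2.2821e+8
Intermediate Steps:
Q(h, M) = 154 + h + 2*M (Q(h, M) = (M + h) + (154 + M) = 154 + h + 2*M)
(1/(o(91) + 10815) - 11330)*(G/9657 + (-20099 - Q(107, -109))) = (1/(91**2 + 10815) - 11330)*(-157/9657 + (-20099 - (154 + 107 + 2*(-109)))) = (1/(8281 + 10815) - 11330)*(-157*1/9657 + (-20099 - (154 + 107 - 218))) = (1/19096 - 11330)*(-157/9657 + (-20099 - 1*43)) = (1/19096 - 11330)*(-157/9657 + (-20099 - 43)) = -216357679*(-157/9657 - 20142)/19096 = -216357679/19096*(-194511451/9657) = 42084046077282229/184410072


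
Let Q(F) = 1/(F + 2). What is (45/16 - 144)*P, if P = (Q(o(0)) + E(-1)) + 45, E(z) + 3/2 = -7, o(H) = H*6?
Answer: -83583/16 ≈ -5223.9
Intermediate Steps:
o(H) = 6*H
E(z) = -17/2 (E(z) = -3/2 - 7 = -17/2)
Q(F) = 1/(2 + F)
P = 37 (P = (1/(2 + 6*0) - 17/2) + 45 = (1/(2 + 0) - 17/2) + 45 = (1/2 - 17/2) + 45 = (½ - 17/2) + 45 = -8 + 45 = 37)
(45/16 - 144)*P = (45/16 - 144)*37 = -2259/16*37 = -83583/16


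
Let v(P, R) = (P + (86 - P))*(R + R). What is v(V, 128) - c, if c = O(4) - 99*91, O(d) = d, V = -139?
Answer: 31021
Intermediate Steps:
v(P, R) = 172*R (v(P, R) = 86*(2*R) = 172*R)
c = -9005 (c = 4 - 99*91 = 4 - 9009 = -9005)
v(V, 128) - c = 172*128 - 1*(-9005) = 22016 + 9005 = 31021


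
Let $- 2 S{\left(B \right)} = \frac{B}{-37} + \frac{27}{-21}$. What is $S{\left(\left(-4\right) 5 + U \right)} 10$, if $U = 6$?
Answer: $\frac{1175}{259} \approx 4.5367$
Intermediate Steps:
$S{\left(B \right)} = \frac{9}{14} + \frac{B}{74}$ ($S{\left(B \right)} = - \frac{\frac{B}{-37} + \frac{27}{-21}}{2} = - \frac{B \left(- \frac{1}{37}\right) + 27 \left(- \frac{1}{21}\right)}{2} = - \frac{- \frac{B}{37} - \frac{9}{7}}{2} = - \frac{- \frac{9}{7} - \frac{B}{37}}{2} = \frac{9}{14} + \frac{B}{74}$)
$S{\left(\left(-4\right) 5 + U \right)} 10 = \left(\frac{9}{14} + \frac{\left(-4\right) 5 + 6}{74}\right) 10 = \left(\frac{9}{14} + \frac{-20 + 6}{74}\right) 10 = \left(\frac{9}{14} + \frac{1}{74} \left(-14\right)\right) 10 = \left(\frac{9}{14} - \frac{7}{37}\right) 10 = \frac{235}{518} \cdot 10 = \frac{1175}{259}$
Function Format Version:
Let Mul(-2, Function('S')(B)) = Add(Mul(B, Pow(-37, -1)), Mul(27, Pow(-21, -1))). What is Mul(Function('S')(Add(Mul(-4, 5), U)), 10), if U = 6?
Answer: Rational(1175, 259) ≈ 4.5367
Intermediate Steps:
Function('S')(B) = Add(Rational(9, 14), Mul(Rational(1, 74), B)) (Function('S')(B) = Mul(Rational(-1, 2), Add(Mul(B, Pow(-37, -1)), Mul(27, Pow(-21, -1)))) = Mul(Rational(-1, 2), Add(Mul(B, Rational(-1, 37)), Mul(27, Rational(-1, 21)))) = Mul(Rational(-1, 2), Add(Mul(Rational(-1, 37), B), Rational(-9, 7))) = Mul(Rational(-1, 2), Add(Rational(-9, 7), Mul(Rational(-1, 37), B))) = Add(Rational(9, 14), Mul(Rational(1, 74), B)))
Mul(Function('S')(Add(Mul(-4, 5), U)), 10) = Mul(Add(Rational(9, 14), Mul(Rational(1, 74), Add(Mul(-4, 5), 6))), 10) = Mul(Add(Rational(9, 14), Mul(Rational(1, 74), Add(-20, 6))), 10) = Mul(Add(Rational(9, 14), Mul(Rational(1, 74), -14)), 10) = Mul(Add(Rational(9, 14), Rational(-7, 37)), 10) = Mul(Rational(235, 518), 10) = Rational(1175, 259)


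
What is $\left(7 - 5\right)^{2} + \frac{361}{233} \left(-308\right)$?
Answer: $- \frac{110256}{233} \approx -473.2$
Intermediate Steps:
$\left(7 - 5\right)^{2} + \frac{361}{233} \left(-308\right) = 2^{2} + 361 \cdot \frac{1}{233} \left(-308\right) = 4 + \frac{361}{233} \left(-308\right) = 4 - \frac{111188}{233} = - \frac{110256}{233}$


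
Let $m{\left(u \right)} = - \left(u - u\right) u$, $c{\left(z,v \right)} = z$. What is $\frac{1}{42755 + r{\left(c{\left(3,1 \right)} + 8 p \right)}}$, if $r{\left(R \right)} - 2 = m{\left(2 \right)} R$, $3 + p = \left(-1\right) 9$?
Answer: $\frac{1}{42757} \approx 2.3388 \cdot 10^{-5}$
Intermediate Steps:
$p = -12$ ($p = -3 - 9 = -12$)
$m{\left(u \right)} = 0$ ($m{\left(u \right)} = - 0 u = \left(-1\right) 0 = 0$)
$r{\left(R \right)} = 2$ ($r{\left(R \right)} = 2 + 0 R = 2 + 0 = 2$)
$\frac{1}{42755 + r{\left(c{\left(3,1 \right)} + 8 p \right)}} = \frac{1}{42755 + 2} = \frac{1}{42757}$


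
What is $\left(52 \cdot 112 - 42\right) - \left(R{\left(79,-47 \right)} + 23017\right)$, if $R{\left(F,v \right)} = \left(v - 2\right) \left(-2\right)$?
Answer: $-17333$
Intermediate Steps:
$R{\left(F,v \right)} = 4 - 2 v$ ($R{\left(F,v \right)} = \left(-2 + v\right) \left(-2\right) = 4 - 2 v$)
$\left(52 \cdot 112 - 42\right) - \left(R{\left(79,-47 \right)} + 23017\right) = \left(52 \cdot 112 - 42\right) - \left(\left(4 - -94\right) + 23017\right) = \left(5824 - 42\right) - \left(\left(4 + 94\right) + 23017\right) = 5782 - \left(98 + 23017\right) = 5782 - 23115 = -17333$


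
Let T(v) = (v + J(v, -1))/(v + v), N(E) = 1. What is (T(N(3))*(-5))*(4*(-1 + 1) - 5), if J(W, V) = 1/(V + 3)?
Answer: 75/4 ≈ 18.750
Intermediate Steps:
J(W, V) = 1/(3 + V)
T(v) = (½ + v)/(2*v) (T(v) = (v + 1/(3 - 1))/(v + v) = (v + 1/2)/((2*v)) = (v + ½)*(1/(2*v)) = (½ + v)*(1/(2*v)) = (½ + v)/(2*v))
(T(N(3))*(-5))*(4*(-1 + 1) - 5) = (((¼)*(1 + 2*1)/1)*(-5))*(4*(-1 + 1) - 5) = (((¼)*1*(1 + 2))*(-5))*(4*0 - 5) = (((¼)*1*3)*(-5))*(0 - 5) = ((¾)*(-5))*(-5) = -15/4*(-5) = 75/4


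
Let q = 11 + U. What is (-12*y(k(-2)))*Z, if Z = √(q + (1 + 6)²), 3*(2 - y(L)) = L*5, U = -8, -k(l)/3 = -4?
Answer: 432*√13 ≈ 1557.6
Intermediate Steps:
k(l) = 12 (k(l) = -3*(-4) = 12)
y(L) = 2 - 5*L/3 (y(L) = 2 - L*5/3 = 2 - 5*L/3)
q = 3 (q = 11 - 8 = 3)
Z = 2*√13 (Z = √(3 + (1 + 6)²) = √(3 + 7²) = √(3 + 49) = √52 = 2*√13 ≈ 7.2111)
(-12*y(k(-2)))*Z = (-12*(2 - 5/3*12))*(2*√13) = (-12*(2 - 20))*(2*√13) = (-12*(-18))*(2*√13) = 216*(2*√13) = 432*√13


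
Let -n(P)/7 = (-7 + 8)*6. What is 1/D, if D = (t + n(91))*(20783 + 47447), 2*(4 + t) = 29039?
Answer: 1/987526905 ≈ 1.0126e-9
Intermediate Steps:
t = 29031/2 (t = -4 + (½)*29039 = -4 + 29039/2 = 29031/2 ≈ 14516.)
n(P) = -42 (n(P) = -7*(-7 + 8)*6 = -7*6 = -42)
D = 987526905 (D = (29031/2 - 42)*(20783 + 47447) = (28947/2)*68230 = 987526905)
1/D = 1/987526905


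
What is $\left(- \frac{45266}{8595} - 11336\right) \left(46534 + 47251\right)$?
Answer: $- \frac{1828398334802}{1719} \approx -1.0636 \cdot 10^{9}$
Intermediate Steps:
$\left(- \frac{45266}{8595} - 11336\right) \left(46534 + 47251\right) = \left(\left(-45266\right) \frac{1}{8595} - 11336\right) 93785 = \left(- \frac{45266}{8595} - 11336\right) 93785 = \left(- \frac{97478186}{8595}\right) 93785 = - \frac{1828398334802}{1719}$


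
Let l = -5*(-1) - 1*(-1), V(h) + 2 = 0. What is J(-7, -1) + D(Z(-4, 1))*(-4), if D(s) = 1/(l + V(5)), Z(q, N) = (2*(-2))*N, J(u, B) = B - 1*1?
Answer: -3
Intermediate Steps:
V(h) = -2 (V(h) = -2 + 0 = -2)
J(u, B) = -1 + B (J(u, B) = B - 1 = -1 + B)
l = 6 (l = 5 + 1 = 6)
Z(q, N) = -4*N
D(s) = ¼ (D(s) = 1/(6 - 2) = 1/4 = ¼)
J(-7, -1) + D(Z(-4, 1))*(-4) = (-1 - 1) + (¼)*(-4) = -2 - 1 = -3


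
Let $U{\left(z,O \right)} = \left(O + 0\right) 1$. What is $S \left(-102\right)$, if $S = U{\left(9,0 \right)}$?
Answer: $0$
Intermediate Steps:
$U{\left(z,O \right)} = O$ ($U{\left(z,O \right)} = O 1 = O$)
$S = 0$
$S \left(-102\right) = 0 \left(-102\right) = 0$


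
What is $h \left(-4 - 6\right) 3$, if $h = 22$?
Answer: $-660$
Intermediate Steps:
$h \left(-4 - 6\right) 3 = 22 \left(-4 - 6\right) 3 = 22 \left(-10\right) 3 = \left(-220\right) 3 = -660$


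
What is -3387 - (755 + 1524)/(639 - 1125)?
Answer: -1643803/486 ≈ -3382.3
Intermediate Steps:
-3387 - (755 + 1524)/(639 - 1125) = -3387 - 2279/(-486) = -3387 - 2279*(-1)/486 = -3387 - 1*(-2279/486) = -3387 + 2279/486 = -1643803/486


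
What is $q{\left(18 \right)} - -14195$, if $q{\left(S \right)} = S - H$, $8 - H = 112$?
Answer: $14317$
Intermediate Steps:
$H = -104$ ($H = 8 - 112 = -104$)
$q{\left(S \right)} = 104 + S$ ($q{\left(S \right)} = S - -104 = S + 104 = 104 + S$)
$q{\left(18 \right)} - -14195 = \left(104 + 18\right) - -14195 = 122 + 14195 = 14317$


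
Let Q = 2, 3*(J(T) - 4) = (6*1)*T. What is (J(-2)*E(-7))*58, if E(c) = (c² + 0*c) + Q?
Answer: 0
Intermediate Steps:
J(T) = 4 + 2*T (J(T) = 4 + ((6*1)*T)/3 = 4 + (6*T)/3 = 4 + 2*T)
E(c) = 2 + c² (E(c) = (c² + 0*c) + 2 = (c² + 0) + 2 = c² + 2 = 2 + c²)
(J(-2)*E(-7))*58 = ((4 + 2*(-2))*(2 + (-7)²))*58 = ((4 - 4)*(2 + 49))*58 = (0*51)*58 = 0*58 = 0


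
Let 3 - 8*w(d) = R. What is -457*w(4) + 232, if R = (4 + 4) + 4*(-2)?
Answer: 485/8 ≈ 60.625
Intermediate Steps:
R = 0 (R = 8 - 8 = 0)
w(d) = 3/8 (w(d) = 3/8 - 1/8*0 = 3/8 + 0 = 3/8)
-457*w(4) + 232 = -457*3/8 + 232 = -1371/8 + 232 = 485/8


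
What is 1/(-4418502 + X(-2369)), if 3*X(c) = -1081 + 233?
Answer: -3/13256354 ≈ -2.2631e-7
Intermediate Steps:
X(c) = -848/3 (X(c) = (-1081 + 233)/3 = (⅓)*(-848) = -848/3)
1/(-4418502 + X(-2369)) = 1/(-4418502 - 848/3) = 1/(-13256354/3) = -3/13256354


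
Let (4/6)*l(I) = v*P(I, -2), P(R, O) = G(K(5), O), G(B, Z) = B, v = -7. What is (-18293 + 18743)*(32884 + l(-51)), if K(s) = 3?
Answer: 14783625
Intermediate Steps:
P(R, O) = 3
l(I) = -63/2 (l(I) = 3*(-7*3)/2 = (3/2)*(-21) = -63/2)
(-18293 + 18743)*(32884 + l(-51)) = (-18293 + 18743)*(32884 - 63/2) = 450*(65705/2) = 14783625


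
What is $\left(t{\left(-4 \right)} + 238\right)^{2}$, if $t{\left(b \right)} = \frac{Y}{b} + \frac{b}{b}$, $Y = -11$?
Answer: $\frac{935089}{16} \approx 58443.0$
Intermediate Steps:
$t{\left(b \right)} = 1 - \frac{11}{b}$ ($t{\left(b \right)} = - \frac{11}{b} + \frac{b}{b} = - \frac{11}{b} + 1 = 1 - \frac{11}{b}$)
$\left(t{\left(-4 \right)} + 238\right)^{2} = \left(\frac{-11 - 4}{-4} + 238\right)^{2} = \left(\left(- \frac{1}{4}\right) \left(-15\right) + 238\right)^{2} = \left(\frac{15}{4} + 238\right)^{2} = \left(\frac{967}{4}\right)^{2} = \frac{935089}{16}$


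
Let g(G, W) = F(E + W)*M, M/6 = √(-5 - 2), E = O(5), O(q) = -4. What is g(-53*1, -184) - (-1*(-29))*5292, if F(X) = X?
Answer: -153468 - 1128*I*√7 ≈ -1.5347e+5 - 2984.4*I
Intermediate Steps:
E = -4
M = 6*I*√7 (M = 6*√(-5 - 2) = 6*√(-7) = 6*(I*√7) = 6*I*√7 ≈ 15.875*I)
g(G, W) = 6*I*√7*(-4 + W) (g(G, W) = (-4 + W)*(6*I*√7) = 6*I*√7*(-4 + W))
g(-53*1, -184) - (-1*(-29))*5292 = 6*I*√7*(-4 - 184) - (-1*(-29))*5292 = 6*I*√7*(-188) - 29*5292 = -1128*I*√7 - 1*153468 = -1128*I*√7 - 153468 = -153468 - 1128*I*√7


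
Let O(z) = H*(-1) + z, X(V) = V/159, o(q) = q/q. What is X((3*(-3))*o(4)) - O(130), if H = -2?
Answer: -6999/53 ≈ -132.06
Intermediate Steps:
o(q) = 1
X(V) = V/159 (X(V) = V*(1/159) = V/159)
O(z) = 2 + z (O(z) = -2*(-1) + z = 2 + z)
X((3*(-3))*o(4)) - O(130) = ((3*(-3))*1)/159 - (2 + 130) = (-9*1)/159 - 1*132 = (1/159)*(-9) - 132 = -3/53 - 132 = -6999/53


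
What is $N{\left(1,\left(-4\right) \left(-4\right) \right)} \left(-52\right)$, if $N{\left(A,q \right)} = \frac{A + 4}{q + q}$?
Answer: $- \frac{65}{8} \approx -8.125$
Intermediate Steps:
$N{\left(A,q \right)} = \frac{4 + A}{2 q}$
$N{\left(1,\left(-4\right) \left(-4\right) \right)} \left(-52\right) = \frac{4 + 1}{2 \left(\left(-4\right) \left(-4\right)\right)} \left(-52\right) = \frac{1}{2} \cdot \frac{1}{16} \cdot 5 \left(-52\right) = \frac{5}{32} \left(-52\right) = - \frac{65}{8}$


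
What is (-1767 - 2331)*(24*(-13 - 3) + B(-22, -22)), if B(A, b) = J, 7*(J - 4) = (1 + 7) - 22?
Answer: 1565436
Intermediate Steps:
J = 2 (J = 4 + ((1 + 7) - 22)/7 = 4 + (8 - 22)/7 = 4 + (⅐)*(-14) = 4 - 2 = 2)
B(A, b) = 2
(-1767 - 2331)*(24*(-13 - 3) + B(-22, -22)) = (-1767 - 2331)*(24*(-13 - 3) + 2) = -4098*(24*(-16) + 2) = -4098*(-384 + 2) = -4098*(-382) = 1565436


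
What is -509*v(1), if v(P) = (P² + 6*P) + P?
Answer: -4072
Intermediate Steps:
v(P) = P² + 7*P
-509*v(1) = -509*(7 + 1) = -509*8 = -4072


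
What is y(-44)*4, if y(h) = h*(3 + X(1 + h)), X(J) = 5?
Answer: -1408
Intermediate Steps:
y(h) = 8*h (y(h) = h*(3 + 5) = h*8 = 8*h)
y(-44)*4 = (8*(-44))*4 = -352*4 = -1408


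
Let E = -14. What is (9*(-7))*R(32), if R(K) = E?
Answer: 882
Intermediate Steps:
R(K) = -14
(9*(-7))*R(32) = (9*(-7))*(-14) = -63*(-14) = 882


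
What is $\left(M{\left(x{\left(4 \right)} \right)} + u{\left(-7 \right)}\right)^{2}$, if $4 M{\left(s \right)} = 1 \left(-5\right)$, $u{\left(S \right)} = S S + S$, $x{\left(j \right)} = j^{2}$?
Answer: $\frac{26569}{16} \approx 1660.6$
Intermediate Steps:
$u{\left(S \right)} = S + S^{2}$ ($u{\left(S \right)} = S^{2} + S = S + S^{2}$)
$M{\left(s \right)} = - \frac{5}{4}$ ($M{\left(s \right)} = \frac{1 \left(-5\right)}{4} = \frac{1}{4} \left(-5\right) = - \frac{5}{4}$)
$\left(M{\left(x{\left(4 \right)} \right)} + u{\left(-7 \right)}\right)^{2} = \left(- \frac{5}{4} - 7 \left(1 - 7\right)\right)^{2} = \left(- \frac{5}{4} - -42\right)^{2} = \left(- \frac{5}{4} + 42\right)^{2} = \left(\frac{163}{4}\right)^{2} = \frac{26569}{16}$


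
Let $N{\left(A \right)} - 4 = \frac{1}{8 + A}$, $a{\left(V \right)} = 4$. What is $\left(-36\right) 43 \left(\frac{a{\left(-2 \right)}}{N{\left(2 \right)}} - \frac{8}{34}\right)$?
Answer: $- \frac{798768}{697} \approx -1146.0$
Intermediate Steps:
$N{\left(A \right)} = 4 + \frac{1}{8 + A}$
$\left(-36\right) 43 \left(\frac{a{\left(-2 \right)}}{N{\left(2 \right)}} - \frac{8}{34}\right) = \left(-36\right) 43 \left(\frac{4}{\frac{1}{8 + 2} \left(33 + 4 \cdot 2\right)} - \frac{8}{34}\right) = - 1548 \left(\frac{4}{\frac{1}{10} \left(33 + 8\right)} - \frac{4}{17}\right) = - 1548 \left(\frac{4}{\frac{1}{10} \cdot 41} - \frac{4}{17}\right) = - 1548 \left(\frac{4}{\frac{41}{10}} - \frac{4}{17}\right) = - 1548 \left(4 \cdot \frac{10}{41} - \frac{4}{17}\right) = - 1548 \left(\frac{40}{41} - \frac{4}{17}\right) = \left(-1548\right) \frac{516}{697} = - \frac{798768}{697}$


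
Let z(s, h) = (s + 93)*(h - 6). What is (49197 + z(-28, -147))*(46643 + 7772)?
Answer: 2135897580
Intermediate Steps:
z(s, h) = (-6 + h)*(93 + s) (z(s, h) = (93 + s)*(-6 + h) = (-6 + h)*(93 + s))
(49197 + z(-28, -147))*(46643 + 7772) = (49197 + (-558 - 6*(-28) + 93*(-147) - 147*(-28)))*(46643 + 7772) = (49197 + (-558 + 168 - 13671 + 4116))*54415 = (49197 - 9945)*54415 = 39252*54415 = 2135897580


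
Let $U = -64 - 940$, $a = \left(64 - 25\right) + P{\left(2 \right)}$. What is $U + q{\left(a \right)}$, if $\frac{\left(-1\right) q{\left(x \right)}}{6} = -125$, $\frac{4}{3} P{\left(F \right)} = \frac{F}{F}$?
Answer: $-254$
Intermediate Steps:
$P{\left(F \right)} = \frac{3}{4}$ ($P{\left(F \right)} = \frac{3 \frac{F}{F}}{4} = \frac{3}{4} \cdot 1 = \frac{3}{4}$)
$a = \frac{159}{4}$ ($a = \left(64 - 25\right) + \frac{3}{4} = 39 + \frac{3}{4} = \frac{159}{4} \approx 39.75$)
$q{\left(x \right)} = 750$ ($q{\left(x \right)} = \left(-6\right) \left(-125\right) = 750$)
$U = -1004$ ($U = -64 - 940 = -1004$)
$U + q{\left(a \right)} = -1004 + 750 = -254$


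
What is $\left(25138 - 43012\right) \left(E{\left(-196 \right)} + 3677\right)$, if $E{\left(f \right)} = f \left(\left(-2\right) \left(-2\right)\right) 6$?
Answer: $18356598$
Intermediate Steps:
$E{\left(f \right)} = 24 f$ ($E{\left(f \right)} = f 4 \cdot 6 = 4 f 6 = 24 f$)
$\left(25138 - 43012\right) \left(E{\left(-196 \right)} + 3677\right) = \left(25138 - 43012\right) \left(24 \left(-196\right) + 3677\right) = - 17874 \left(-4704 + 3677\right) = \left(-17874\right) \left(-1027\right) = 18356598$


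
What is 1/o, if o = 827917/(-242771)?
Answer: -242771/827917 ≈ -0.29323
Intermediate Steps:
o = -827917/242771 (o = 827917*(-1/242771) = -827917/242771 ≈ -3.4103)
1/o = 1/(-827917/242771) = -242771/827917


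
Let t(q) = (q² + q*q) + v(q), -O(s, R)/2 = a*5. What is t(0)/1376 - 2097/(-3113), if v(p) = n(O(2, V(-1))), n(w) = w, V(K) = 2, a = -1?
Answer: 1458301/2141744 ≈ 0.68089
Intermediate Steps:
O(s, R) = 10 (O(s, R) = -(-2)*5 = -2*(-5) = 10)
v(p) = 10
t(q) = 10 + 2*q² (t(q) = (q² + q*q) + 10 = (q² + q²) + 10 = 2*q² + 10 = 10 + 2*q²)
t(0)/1376 - 2097/(-3113) = (10 + 2*0²)/1376 - 2097/(-3113) = (10 + 2*0)*(1/1376) - 2097*(-1/3113) = (10 + 0)*(1/1376) + 2097/3113 = 10*(1/1376) + 2097/3113 = 5/688 + 2097/3113 = 1458301/2141744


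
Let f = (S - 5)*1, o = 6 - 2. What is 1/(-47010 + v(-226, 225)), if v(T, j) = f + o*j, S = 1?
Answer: -1/46114 ≈ -2.1685e-5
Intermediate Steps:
o = 4
f = -4 (f = (1 - 5)*1 = -4*1 = -4)
v(T, j) = -4 + 4*j
1/(-47010 + v(-226, 225)) = 1/(-47010 + (-4 + 4*225)) = 1/(-47010 + (-4 + 900)) = 1/(-47010 + 896) = 1/(-46114) = -1/46114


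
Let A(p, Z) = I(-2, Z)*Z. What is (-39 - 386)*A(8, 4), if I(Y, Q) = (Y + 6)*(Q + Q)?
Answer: -54400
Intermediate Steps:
I(Y, Q) = 2*Q*(6 + Y) (I(Y, Q) = (6 + Y)*(2*Q) = 2*Q*(6 + Y))
A(p, Z) = 8*Z² (A(p, Z) = (2*Z*(6 - 2))*Z = (2*Z*4)*Z = (8*Z)*Z = 8*Z²)
(-39 - 386)*A(8, 4) = (-39 - 386)*(8*4²) = -3400*16 = -425*128 = -54400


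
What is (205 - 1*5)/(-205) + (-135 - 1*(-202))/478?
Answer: -16373/19598 ≈ -0.83544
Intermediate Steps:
(205 - 1*5)/(-205) + (-135 - 1*(-202))/478 = (205 - 5)*(-1/205) + (-135 + 202)*(1/478) = 200*(-1/205) + 67*(1/478) = -40/41 + 67/478 = -16373/19598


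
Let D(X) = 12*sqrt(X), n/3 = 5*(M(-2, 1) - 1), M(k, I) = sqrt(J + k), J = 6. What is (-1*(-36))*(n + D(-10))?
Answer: 540 + 432*I*sqrt(10) ≈ 540.0 + 1366.1*I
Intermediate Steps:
M(k, I) = sqrt(6 + k)
n = 15 (n = 3*(5*(sqrt(6 - 2) - 1)) = 3*(5*(sqrt(4) - 1)) = 3*(5*(2 - 1)) = 3*(5*1) = 3*5 = 15)
(-1*(-36))*(n + D(-10)) = (-1*(-36))*(15 + 12*sqrt(-10)) = 36*(15 + 12*(I*sqrt(10))) = 36*(15 + 12*I*sqrt(10)) = 540 + 432*I*sqrt(10)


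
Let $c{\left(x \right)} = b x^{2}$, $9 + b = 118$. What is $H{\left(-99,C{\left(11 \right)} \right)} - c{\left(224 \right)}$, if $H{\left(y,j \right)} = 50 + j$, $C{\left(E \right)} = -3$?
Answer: $-5469137$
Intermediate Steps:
$b = 109$ ($b = -9 + 118 = 109$)
$c{\left(x \right)} = 109 x^{2}$
$H{\left(-99,C{\left(11 \right)} \right)} - c{\left(224 \right)} = \left(50 - 3\right) - 109 \cdot 224^{2} = 47 - 109 \cdot 50176 = 47 - 5469184 = -5469137$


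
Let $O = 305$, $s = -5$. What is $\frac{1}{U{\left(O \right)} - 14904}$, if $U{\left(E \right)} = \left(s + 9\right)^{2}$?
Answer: $- \frac{1}{14888} \approx -6.7168 \cdot 10^{-5}$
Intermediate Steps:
$U{\left(E \right)} = 16$ ($U{\left(E \right)} = \left(-5 + 9\right)^{2} = 4^{2} = 16$)
$\frac{1}{U{\left(O \right)} - 14904} = \frac{1}{16 - 14904} = \frac{1}{-14888} = - \frac{1}{14888}$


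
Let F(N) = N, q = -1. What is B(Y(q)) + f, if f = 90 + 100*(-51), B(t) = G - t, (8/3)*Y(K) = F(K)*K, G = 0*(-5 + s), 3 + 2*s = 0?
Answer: -40083/8 ≈ -5010.4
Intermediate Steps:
s = -3/2 (s = -3/2 + (½)*0 = -3/2 + 0 = -3/2 ≈ -1.5000)
G = 0 (G = 0*(-5 - 3/2) = 0*(-13/2) = 0)
Y(K) = 3*K²/8 (Y(K) = 3*(K*K)/8 = 3*K²/8)
B(t) = -t (B(t) = 0 - t = -t)
f = -5010 (f = 90 - 5100 = -5010)
B(Y(q)) + f = -3*(-1)²/8 - 5010 = -3/8 - 5010 = -40083/8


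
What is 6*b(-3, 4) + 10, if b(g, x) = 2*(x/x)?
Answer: 22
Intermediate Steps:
b(g, x) = 2 (b(g, x) = 2*1 = 2)
6*b(-3, 4) + 10 = 6*2 + 10 = 12 + 10 = 22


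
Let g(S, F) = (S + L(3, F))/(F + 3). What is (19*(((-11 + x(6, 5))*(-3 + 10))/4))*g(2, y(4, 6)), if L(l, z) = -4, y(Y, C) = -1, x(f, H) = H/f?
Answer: 8113/24 ≈ 338.04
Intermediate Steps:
g(S, F) = (-4 + S)/(3 + F) (g(S, F) = (S - 4)/(F + 3) = (-4 + S)/(3 + F))
(19*(((-11 + x(6, 5))*(-3 + 10))/4))*g(2, y(4, 6)) = (19*(((-11 + 5/6)*(-3 + 10))/4))*((-4 + 2)/(3 - 1)) = (19*(((-11 + 5*(⅙))*7)*(¼)))*(-2/2) = (19*(((-11 + ⅚)*7)*(¼)))*((½)*(-2)) = (19*(-61/6*7*(¼)))*(-1) = (19*(-427/6*¼))*(-1) = (19*(-427/24))*(-1) = -8113/24*(-1) = 8113/24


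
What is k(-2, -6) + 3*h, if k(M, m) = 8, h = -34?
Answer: -94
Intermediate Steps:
k(-2, -6) + 3*h = 8 + 3*(-34) = 8 - 102 = -94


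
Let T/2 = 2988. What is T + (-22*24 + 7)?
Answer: 5455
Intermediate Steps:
T = 5976 (T = 2*2988 = 5976)
T + (-22*24 + 7) = 5976 + (-22*24 + 7) = 5976 + (-528 + 7) = 5976 - 521 = 5455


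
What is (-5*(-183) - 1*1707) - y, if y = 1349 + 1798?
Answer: -3939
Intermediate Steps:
y = 3147
(-5*(-183) - 1*1707) - y = (-5*(-183) - 1*1707) - 1*3147 = (915 - 1707) - 3147 = -792 - 3147 = -3939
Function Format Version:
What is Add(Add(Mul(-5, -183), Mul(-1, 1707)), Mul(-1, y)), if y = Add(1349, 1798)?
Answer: -3939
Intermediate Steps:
y = 3147
Add(Add(Mul(-5, -183), Mul(-1, 1707)), Mul(-1, y)) = Add(Add(Mul(-5, -183), Mul(-1, 1707)), Mul(-1, 3147)) = Add(Add(915, -1707), -3147) = Add(-792, -3147) = -3939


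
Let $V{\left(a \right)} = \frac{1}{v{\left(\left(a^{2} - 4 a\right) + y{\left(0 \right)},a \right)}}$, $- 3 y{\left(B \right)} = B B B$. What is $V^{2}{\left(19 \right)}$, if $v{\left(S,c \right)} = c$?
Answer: $\frac{1}{361} \approx 0.0027701$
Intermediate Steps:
$y{\left(B \right)} = - \frac{B^{3}}{3}$ ($y{\left(B \right)} = - \frac{B B B}{3} = - \frac{B^{2} B}{3} = - \frac{B^{3}}{3}$)
$V{\left(a \right)} = \frac{1}{a}$
$V^{2}{\left(19 \right)} = \left(\frac{1}{19}\right)^{2} = \frac{1}{361}$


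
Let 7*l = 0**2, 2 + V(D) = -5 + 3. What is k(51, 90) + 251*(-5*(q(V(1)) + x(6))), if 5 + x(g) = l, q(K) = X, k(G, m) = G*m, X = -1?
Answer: 12120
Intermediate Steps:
V(D) = -4 (V(D) = -2 + (-5 + 3) = -2 - 2 = -4)
q(K) = -1
l = 0 (l = (1/7)*0**2 = (1/7)*0 = 0)
x(g) = -5 (x(g) = -5 + 0 = -5)
k(51, 90) + 251*(-5*(q(V(1)) + x(6))) = 51*90 + 251*(-5*(-1 - 5)) = 4590 + 251*(-5*(-6)) = 4590 + 251*30 = 4590 + 7530 = 12120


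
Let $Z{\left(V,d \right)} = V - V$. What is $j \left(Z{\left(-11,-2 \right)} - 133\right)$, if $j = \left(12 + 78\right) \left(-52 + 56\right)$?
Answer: $-47880$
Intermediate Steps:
$Z{\left(V,d \right)} = 0$
$j = 360$ ($j = 90 \cdot 4 = 360$)
$j \left(Z{\left(-11,-2 \right)} - 133\right) = 360 \left(0 - 133\right) = 360 \left(-133\right) = -47880$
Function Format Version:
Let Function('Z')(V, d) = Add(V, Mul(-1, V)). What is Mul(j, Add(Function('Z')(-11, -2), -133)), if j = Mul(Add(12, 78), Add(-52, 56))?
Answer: -47880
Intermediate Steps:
Function('Z')(V, d) = 0
j = 360 (j = Mul(90, 4) = 360)
Mul(j, Add(Function('Z')(-11, -2), -133)) = Mul(360, Add(0, -133)) = Mul(360, -133) = -47880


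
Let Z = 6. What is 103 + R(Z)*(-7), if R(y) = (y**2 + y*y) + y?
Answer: -443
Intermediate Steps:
R(y) = y + 2*y**2 (R(y) = (y**2 + y**2) + y = 2*y**2 + y = y + 2*y**2)
103 + R(Z)*(-7) = 103 + (6*(1 + 2*6))*(-7) = 103 + (6*(1 + 12))*(-7) = 103 + (6*13)*(-7) = 103 + 78*(-7) = 103 - 546 = -443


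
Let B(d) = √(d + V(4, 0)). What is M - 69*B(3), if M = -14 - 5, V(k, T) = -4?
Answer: -19 - 69*I ≈ -19.0 - 69.0*I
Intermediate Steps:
M = -19
B(d) = √(-4 + d) (B(d) = √(d - 4) = √(-4 + d))
M - 69*B(3) = -19 - 69*√(-4 + 3) = -19 - 69*I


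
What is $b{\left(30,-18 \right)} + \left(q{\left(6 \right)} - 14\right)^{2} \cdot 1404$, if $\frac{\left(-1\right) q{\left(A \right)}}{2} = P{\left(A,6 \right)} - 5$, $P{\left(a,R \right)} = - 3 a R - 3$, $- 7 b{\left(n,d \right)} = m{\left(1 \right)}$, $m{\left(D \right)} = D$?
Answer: $\frac{467065871}{7} \approx 6.6724 \cdot 10^{7}$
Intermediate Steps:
$b{\left(n,d \right)} = - \frac{1}{7}$ ($b{\left(n,d \right)} = \left(- \frac{1}{7}\right) 1 = - \frac{1}{7}$)
$P{\left(a,R \right)} = -3 - 3 R a$ ($P{\left(a,R \right)} = - 3 R a - 3 = -3 - 3 R a$)
$q{\left(A \right)} = 16 + 36 A$ ($q{\left(A \right)} = - 2 \left(\left(-3 - 18 A\right) - 5\right) = - 2 \left(-8 - 18 A\right) = 16 + 36 A$)
$b{\left(30,-18 \right)} + \left(q{\left(6 \right)} - 14\right)^{2} \cdot 1404 = - \frac{1}{7} + \left(\left(16 + 36 \cdot 6\right) - 14\right)^{2} \cdot 1404 = - \frac{1}{7} + \left(\left(16 + 216\right) - 14\right)^{2} \cdot 1404 = - \frac{1}{7} + \left(232 - 14\right)^{2} \cdot 1404 = - \frac{1}{7} + 218^{2} \cdot 1404 = - \frac{1}{7} + 47524 \cdot 1404 = - \frac{1}{7} + 66723696 = \frac{467065871}{7}$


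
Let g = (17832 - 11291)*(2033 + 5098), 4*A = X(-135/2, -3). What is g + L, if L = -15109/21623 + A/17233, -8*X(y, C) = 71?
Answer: 556187717210019711/11924133088 ≈ 4.6644e+7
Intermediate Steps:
X(y, C) = -71/8 (X(y, C) = -⅛*71 = -71/8)
A = -71/32 (A = (¼)*(-71/8) = -71/32 ≈ -2.2188)
g = 46643871 (g = 6541*7131 = 46643871)
L = -8333483937/11924133088 (L = -15109/21623 - 71/32/17233 = -15109*1/21623 - 71/32*1/17233 = -15109/21623 - 71/551456 = -8333483937/11924133088 ≈ -0.69888)
g + L = 46643871 - 8333483937/11924133088 = 556187717210019711/11924133088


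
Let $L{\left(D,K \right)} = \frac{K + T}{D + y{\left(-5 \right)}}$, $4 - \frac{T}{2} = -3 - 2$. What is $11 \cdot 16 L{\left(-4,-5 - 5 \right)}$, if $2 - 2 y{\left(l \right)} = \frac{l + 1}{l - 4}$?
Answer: $- \frac{12672}{29} \approx -436.97$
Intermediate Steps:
$T = 18$ ($T = 8 - 2 \left(-3 - 2\right) = 8 - -10 = 8 + 10 = 18$)
$y{\left(l \right)} = 1 - \frac{1 + l}{2 \left(-4 + l\right)}$ ($y{\left(l \right)} = 1 - \frac{\left(l + 1\right) \frac{1}{l - 4}}{2} = 1 - \frac{\left(1 + l\right) \frac{1}{-4 + l}}{2} = 1 - \frac{\frac{1}{-4 + l} \left(1 + l\right)}{2} = 1 - \frac{1 + l}{2 \left(-4 + l\right)}$)
$L{\left(D,K \right)} = \frac{18 + K}{\frac{7}{9} + D}$ ($L{\left(D,K \right)} = \frac{K + 18}{D + \frac{-9 - 5}{2 \left(-4 - 5\right)}} = \frac{18 + K}{D + \frac{1}{2} \frac{1}{-9} \left(-14\right)} = \frac{18 + K}{D + \frac{1}{2} \left(- \frac{1}{9}\right) \left(-14\right)} = \frac{18 + K}{D + \frac{7}{9}} = \frac{18 + K}{\frac{7}{9} + D}$)
$11 \cdot 16 L{\left(-4,-5 - 5 \right)} = 11 \cdot 16 \frac{9 \left(18 - 10\right)}{7 + 9 \left(-4\right)} = 176 \frac{9 \left(18 - 10\right)}{7 - 36} = 176 \cdot 9 \frac{1}{-29} \cdot 8 = 176 \cdot 9 \left(- \frac{1}{29}\right) 8 = 176 \left(- \frac{72}{29}\right) = - \frac{12672}{29}$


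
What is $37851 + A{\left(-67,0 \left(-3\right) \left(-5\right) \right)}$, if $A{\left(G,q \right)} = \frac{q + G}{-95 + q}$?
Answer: $\frac{3595912}{95} \approx 37852.0$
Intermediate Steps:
$A{\left(G,q \right)} = \frac{G + q}{-95 + q}$
$37851 + A{\left(-67,0 \left(-3\right) \left(-5\right) \right)} = 37851 + \frac{-67 + 0 \left(-3\right) \left(-5\right)}{-95 + 0 \left(-3\right) \left(-5\right)} = 37851 + \frac{-67 + 0 \left(-5\right)}{-95 + 0 \left(-5\right)} = 37851 + \frac{-67 + 0}{-95 + 0} = 37851 + \frac{1}{-95} \left(-67\right) = 37851 - - \frac{67}{95} = 37851 + \frac{67}{95} = \frac{3595912}{95}$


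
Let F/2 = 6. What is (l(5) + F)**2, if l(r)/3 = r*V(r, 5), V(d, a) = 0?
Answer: 144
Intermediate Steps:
F = 12 (F = 2*6 = 12)
l(r) = 0 (l(r) = 3*(r*0) = 3*0 = 0)
(l(5) + F)**2 = (0 + 12)**2 = 12**2 = 144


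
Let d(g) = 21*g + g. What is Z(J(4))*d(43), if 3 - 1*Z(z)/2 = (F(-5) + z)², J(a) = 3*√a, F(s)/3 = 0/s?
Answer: -62436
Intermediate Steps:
F(s) = 0 (F(s) = 3*(0/s) = 3*0 = 0)
Z(z) = 6 - 2*z² (Z(z) = 6 - 2*(0 + z)² = 6 - 2*z²)
d(g) = 22*g
Z(J(4))*d(43) = (6 - 2*(3*√4)²)*(22*43) = (6 - 2*(3*2)²)*946 = (6 - 2*6²)*946 = (6 - 2*36)*946 = (6 - 72)*946 = -66*946 = -62436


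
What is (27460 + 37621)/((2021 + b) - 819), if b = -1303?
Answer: -65081/101 ≈ -644.37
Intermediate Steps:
(27460 + 37621)/((2021 + b) - 819) = (27460 + 37621)/((2021 - 1303) - 819) = 65081/(718 - 819) = 65081/(-101) = 65081*(-1/101) = -65081/101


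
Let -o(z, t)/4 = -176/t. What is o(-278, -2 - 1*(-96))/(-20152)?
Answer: -4/10763 ≈ -0.00037164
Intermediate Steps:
o(z, t) = 704/t (o(z, t) = -(-704)/t = 704/t)
o(-278, -2 - 1*(-96))/(-20152) = (704/(-2 - 1*(-96)))/(-20152) = (704/(-2 + 96))*(-1/20152) = (704/94)*(-1/20152) = (704*(1/94))*(-1/20152) = (352/47)*(-1/20152) = -4/10763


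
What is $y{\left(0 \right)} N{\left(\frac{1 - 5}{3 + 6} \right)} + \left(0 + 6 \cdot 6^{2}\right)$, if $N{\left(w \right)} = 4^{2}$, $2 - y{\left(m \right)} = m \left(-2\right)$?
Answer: $248$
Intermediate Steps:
$y{\left(m \right)} = 2 + 2 m$ ($y{\left(m \right)} = 2 - m \left(-2\right) = 2 - - 2 m = 2 + 2 m$)
$N{\left(w \right)} = 16$
$y{\left(0 \right)} N{\left(\frac{1 - 5}{3 + 6} \right)} + \left(0 + 6 \cdot 6^{2}\right) = \left(2 + 2 \cdot 0\right) 16 + \left(0 + 6 \cdot 6^{2}\right) = \left(2 + 0\right) 16 + \left(0 + 6 \cdot 36\right) = 2 \cdot 16 + \left(0 + 216\right) = 32 + 216 = 248$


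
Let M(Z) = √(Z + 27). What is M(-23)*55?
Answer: 110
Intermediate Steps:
M(Z) = √(27 + Z)
M(-23)*55 = √(27 - 23)*55 = √4*55 = 2*55 = 110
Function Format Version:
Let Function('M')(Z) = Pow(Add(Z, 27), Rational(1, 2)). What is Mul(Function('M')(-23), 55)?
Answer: 110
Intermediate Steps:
Function('M')(Z) = Pow(Add(27, Z), Rational(1, 2))
Mul(Function('M')(-23), 55) = Mul(Pow(Add(27, -23), Rational(1, 2)), 55) = Mul(Pow(4, Rational(1, 2)), 55) = Mul(2, 55) = 110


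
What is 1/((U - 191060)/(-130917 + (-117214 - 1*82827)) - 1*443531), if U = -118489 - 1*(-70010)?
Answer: -330958/146789893159 ≈ -2.2546e-6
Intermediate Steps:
U = -48479 (U = -118489 + 70010 = -48479)
1/((U - 191060)/(-130917 + (-117214 - 1*82827)) - 1*443531) = 1/((-48479 - 191060)/(-130917 + (-117214 - 1*82827)) - 1*443531) = 1/(-239539/(-130917 + (-117214 - 82827)) - 443531) = 1/(-239539/(-130917 - 200041) - 443531) = 1/(-239539/(-330958) - 443531) = 1/(-239539*(-1/330958) - 443531) = 1/(239539/330958 - 443531) = 1/(-146789893159/330958) = -330958/146789893159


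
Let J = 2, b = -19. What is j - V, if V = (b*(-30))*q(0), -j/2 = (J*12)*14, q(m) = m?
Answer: -672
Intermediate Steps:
j = -672 (j = -2*2*12*14 = -48*14 = -2*336 = -672)
V = 0 (V = -19*(-30)*0 = 570*0 = 0)
j - V = -672 - 1*0 = -672 + 0 = -672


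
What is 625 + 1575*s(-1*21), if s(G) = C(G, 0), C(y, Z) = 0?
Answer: 625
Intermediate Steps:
s(G) = 0
625 + 1575*s(-1*21) = 625 + 1575*0 = 625 + 0 = 625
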